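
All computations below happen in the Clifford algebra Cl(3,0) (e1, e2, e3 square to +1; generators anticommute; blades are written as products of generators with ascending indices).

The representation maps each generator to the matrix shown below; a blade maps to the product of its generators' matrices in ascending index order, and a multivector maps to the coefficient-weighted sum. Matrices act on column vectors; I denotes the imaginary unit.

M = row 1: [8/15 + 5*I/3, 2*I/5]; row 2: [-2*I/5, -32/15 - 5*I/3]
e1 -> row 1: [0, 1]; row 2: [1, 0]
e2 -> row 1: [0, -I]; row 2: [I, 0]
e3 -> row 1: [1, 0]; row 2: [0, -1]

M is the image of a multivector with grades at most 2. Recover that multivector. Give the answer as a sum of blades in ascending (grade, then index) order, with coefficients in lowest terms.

Method: 1, rho(e1), rho(e2), rho(e3) form a trace-orthogonal basis of the 2x2 complex matrices (tr(X Y) = 2 if X = Y, else 0), so M = m0*1 + m1*rho(e1) + m2*rho(e2) + m3*rho(e3) with m0 = tr(M)/2 = -4/5, m1 = tr(M rho(e1))/2 = 0, m2 = tr(M rho(e2))/2 = -2/5, m3 = tr(M rho(e3))/2 = 4/3 + 5*I/3.
Multiplying table entries, the bivector images are rho(e1 e2) = I*rho(e3), rho(e1 e3) = -I*rho(e2), rho(e2 e3) = I*rho(e1); with real blade coefficients the real parts of m0..m3 are the coefficients of 1, e1, e2, e3 and the imaginary parts give the bivectors (e2 e3: Im m1, e1 e3: -Im m2, e1 e2: Im m3).
Answer: -4/5 - 2/5*e2 + 4/3*e3 + 5/3*e1 e2


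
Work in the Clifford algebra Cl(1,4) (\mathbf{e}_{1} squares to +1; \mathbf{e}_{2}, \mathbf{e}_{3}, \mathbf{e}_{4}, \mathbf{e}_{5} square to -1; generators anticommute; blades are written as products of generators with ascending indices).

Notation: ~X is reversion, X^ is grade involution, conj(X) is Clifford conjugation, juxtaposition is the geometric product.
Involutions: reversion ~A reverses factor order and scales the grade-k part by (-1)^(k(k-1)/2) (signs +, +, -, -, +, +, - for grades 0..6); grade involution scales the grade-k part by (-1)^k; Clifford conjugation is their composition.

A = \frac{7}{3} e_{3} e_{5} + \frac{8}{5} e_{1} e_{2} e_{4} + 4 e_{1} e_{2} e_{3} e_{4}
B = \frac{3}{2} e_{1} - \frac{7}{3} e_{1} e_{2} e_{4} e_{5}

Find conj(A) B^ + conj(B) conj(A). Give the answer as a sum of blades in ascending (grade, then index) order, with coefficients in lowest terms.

first term: \frac{56}{15} e_{5} - \frac{12}{5} e_{2} e_{4} + \frac{28}{3} e_{3} e_{5} + \frac{7}{2} e_{1} e_{3} e_{5} + 6 e_{2} e_{3} e_{4} + \frac{49}{9} e_{1} e_{2} e_{3} e_{4}
second term: -\frac{56}{15} e_{5} - \frac{12}{5} e_{2} e_{4} - \frac{28}{3} e_{3} e_{5} + \frac{7}{2} e_{1} e_{3} e_{5} - 6 e_{2} e_{3} e_{4} - \frac{49}{9} e_{1} e_{2} e_{3} e_{4}
Answer: -\frac{24}{5} e_{2} e_{4} + 7 e_{1} e_{3} e_{5}


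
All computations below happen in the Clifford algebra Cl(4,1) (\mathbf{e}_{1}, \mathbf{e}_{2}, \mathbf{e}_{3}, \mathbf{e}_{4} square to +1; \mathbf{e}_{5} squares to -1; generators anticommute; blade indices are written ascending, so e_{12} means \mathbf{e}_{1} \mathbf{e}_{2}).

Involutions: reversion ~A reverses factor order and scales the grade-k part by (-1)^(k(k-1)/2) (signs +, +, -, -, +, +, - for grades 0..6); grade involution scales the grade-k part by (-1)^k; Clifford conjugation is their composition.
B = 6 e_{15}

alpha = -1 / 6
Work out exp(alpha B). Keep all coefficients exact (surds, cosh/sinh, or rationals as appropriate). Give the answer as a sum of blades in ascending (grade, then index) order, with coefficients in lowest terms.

B^2 = (6)^2*(e_{15})^2 = 36*(+1) = 36 (a basis 2-blade squares to minus the product of its generators' squares).
B^2 = 36 — B^2 > 0, so the exponential closes hyperbolically: l = 6, alpha*l = -1, so exp(alpha B) = cosh(-1) + (sinh(-1)/6)*B = \cosh{\left(1 \right)} + (- \frac{\sinh{\left(1 \right)}}{6})*B.
Answer: \cosh{\left(1 \right)} - \sinh{\left(1 \right)} e_{15}


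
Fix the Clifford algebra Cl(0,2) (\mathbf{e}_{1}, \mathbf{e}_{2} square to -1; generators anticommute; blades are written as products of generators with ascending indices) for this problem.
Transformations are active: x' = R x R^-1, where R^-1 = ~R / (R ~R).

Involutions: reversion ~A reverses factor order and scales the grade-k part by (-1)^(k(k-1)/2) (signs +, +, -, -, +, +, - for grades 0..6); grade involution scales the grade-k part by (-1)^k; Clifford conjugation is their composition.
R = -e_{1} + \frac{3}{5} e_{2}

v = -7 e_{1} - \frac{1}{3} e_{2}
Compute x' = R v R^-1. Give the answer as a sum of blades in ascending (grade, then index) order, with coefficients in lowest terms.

~R = -e_{1} + \frac{3}{5} e_{2}, and R ~R = -\frac{34}{25}, so R^-1 = ~R / (-\frac{34}{25}).
R v = -\frac{34}{5} + \frac{68}{15} e_{1} e_{2}
Answer: -3 e_{1} + \frac{19}{3} e_{2}


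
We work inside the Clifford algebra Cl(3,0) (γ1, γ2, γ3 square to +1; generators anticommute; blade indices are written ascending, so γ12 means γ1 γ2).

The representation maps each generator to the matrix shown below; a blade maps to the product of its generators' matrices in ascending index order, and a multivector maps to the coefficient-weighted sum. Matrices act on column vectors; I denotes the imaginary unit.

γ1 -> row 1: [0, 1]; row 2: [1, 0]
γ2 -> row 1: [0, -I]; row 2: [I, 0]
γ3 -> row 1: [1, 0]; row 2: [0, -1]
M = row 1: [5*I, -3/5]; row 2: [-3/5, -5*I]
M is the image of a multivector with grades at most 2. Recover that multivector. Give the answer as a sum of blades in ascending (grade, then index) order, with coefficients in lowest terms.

Method: 1, rho(γ1), rho(γ2), rho(γ3) form a trace-orthogonal basis of the 2x2 complex matrices (tr(X Y) = 2 if X = Y, else 0), so M = m0*1 + m1*rho(γ1) + m2*rho(γ2) + m3*rho(γ3) with m0 = tr(M)/2 = 0, m1 = tr(M rho(γ1))/2 = -3/5, m2 = tr(M rho(γ2))/2 = 0, m3 = tr(M rho(γ3))/2 = 5*I.
Multiplying table entries, the bivector images are rho(γ12) = I*rho(γ3), rho(γ13) = -I*rho(γ2), rho(γ23) = I*rho(γ1); with real blade coefficients the real parts of m0..m3 are the coefficients of 1, γ1, γ2, γ3 and the imaginary parts give the bivectors (γ23: Im m1, γ13: -Im m2, γ12: Im m3).
Answer: -3/5*γ1 + 5*γ12


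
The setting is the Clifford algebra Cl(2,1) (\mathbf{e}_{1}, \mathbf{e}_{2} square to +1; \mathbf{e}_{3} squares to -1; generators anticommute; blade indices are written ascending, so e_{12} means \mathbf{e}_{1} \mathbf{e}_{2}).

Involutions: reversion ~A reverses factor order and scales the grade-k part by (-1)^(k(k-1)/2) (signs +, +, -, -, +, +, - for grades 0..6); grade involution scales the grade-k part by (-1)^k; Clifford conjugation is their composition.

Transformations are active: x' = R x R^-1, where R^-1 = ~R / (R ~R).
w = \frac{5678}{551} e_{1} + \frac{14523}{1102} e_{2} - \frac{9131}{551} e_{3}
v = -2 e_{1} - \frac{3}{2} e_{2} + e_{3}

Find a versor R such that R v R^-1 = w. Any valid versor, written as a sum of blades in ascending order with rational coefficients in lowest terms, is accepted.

Sketch: the shared square \frac{21}{4} makes R = v + w = \frac{4576}{551} e_{1} + \frac{6435}{551} e_{2} - \frac{8580}{551} e_{3} the natural versor; its sandwich fixes that direction, negates (v - w)/2, and sends v to w.
Answer: \frac{4576}{551} e_{1} + \frac{6435}{551} e_{2} - \frac{8580}{551} e_{3}


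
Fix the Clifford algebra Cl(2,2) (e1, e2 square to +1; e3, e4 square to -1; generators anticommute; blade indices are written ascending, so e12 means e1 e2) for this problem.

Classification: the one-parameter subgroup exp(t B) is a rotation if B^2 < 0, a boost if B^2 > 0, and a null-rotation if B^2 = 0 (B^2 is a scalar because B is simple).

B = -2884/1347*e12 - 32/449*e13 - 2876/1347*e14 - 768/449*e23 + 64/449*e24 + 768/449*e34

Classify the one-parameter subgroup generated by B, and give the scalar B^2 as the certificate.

B^2 term by term: the squares give (-2884/1347)^2*(e12)^2 + (-32/449)^2*(e13)^2 + (-2876/1347)^2*(e14)^2 + (-768/449)^2*(e23)^2 + (64/449)^2*(e24)^2 + (768/449)^2*(e34)^2 = 8317456/1814409*(-1) + 1024/201601*(+1) + 8271376/1814409*(+1) + 589824/201601*(+1) + 4096/201601*(+1) + 589824/201601*(-1) = 0 (each basis 2-blade squares to minus the product of its generators' squares); cross terms between blades sharing an index anticommute and cancel; the commuting (index-disjoint) pairs give grade-4 terms 2*c*c'*(blade product), which cancel blade by blade — e1234: -1476608/201601 + 4096/201601 + 1472512/201601 = 0 — confirming B is simple. So B^2 = 0.
Answer: null-rotation, certificate B^2 = 0. Because 0 is invariant under every versor sandwich, the classification follows from its sign alone.


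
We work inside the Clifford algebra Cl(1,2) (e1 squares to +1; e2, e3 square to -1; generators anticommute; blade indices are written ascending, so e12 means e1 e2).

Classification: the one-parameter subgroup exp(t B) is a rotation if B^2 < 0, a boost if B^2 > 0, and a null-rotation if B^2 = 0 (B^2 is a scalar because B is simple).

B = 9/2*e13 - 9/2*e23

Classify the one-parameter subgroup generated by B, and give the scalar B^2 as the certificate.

B^2 term by term: the squares give (9/2)^2*(e13)^2 + (-9/2)^2*(e23)^2 = 81/4*(+1) + 81/4*(-1) = 0 (each basis 2-blade squares to minus the product of its generators' squares); cross terms between blades sharing an index anticommute and cancel. So B^2 = 0.
Answer: null-rotation, certificate B^2 = 0. Certificate logic: 0 is a conjugation-invariant scalar, so its sign fixes rotation versus boost versus null-rotation outright.


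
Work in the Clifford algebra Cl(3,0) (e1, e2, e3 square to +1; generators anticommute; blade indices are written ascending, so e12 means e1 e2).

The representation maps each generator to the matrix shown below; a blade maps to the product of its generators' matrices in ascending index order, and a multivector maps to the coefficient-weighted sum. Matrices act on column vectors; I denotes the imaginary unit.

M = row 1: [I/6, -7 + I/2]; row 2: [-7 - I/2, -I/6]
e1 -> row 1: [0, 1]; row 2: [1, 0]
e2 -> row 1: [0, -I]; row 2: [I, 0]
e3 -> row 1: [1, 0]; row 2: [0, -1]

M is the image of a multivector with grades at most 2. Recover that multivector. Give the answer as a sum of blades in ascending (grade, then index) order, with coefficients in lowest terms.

Method: 1, rho(e1), rho(e2), rho(e3) form a trace-orthogonal basis of the 2x2 complex matrices (tr(X Y) = 2 if X = Y, else 0), so M = m0*1 + m1*rho(e1) + m2*rho(e2) + m3*rho(e3) with m0 = tr(M)/2 = 0, m1 = tr(M rho(e1))/2 = -7, m2 = tr(M rho(e2))/2 = -1/2, m3 = tr(M rho(e3))/2 = I/6.
Multiplying table entries, the bivector images are rho(e12) = I*rho(e3), rho(e13) = -I*rho(e2), rho(e23) = I*rho(e1); with real blade coefficients the real parts of m0..m3 are the coefficients of 1, e1, e2, e3 and the imaginary parts give the bivectors (e23: Im m1, e13: -Im m2, e12: Im m3).
Answer: -7*e1 - 1/2*e2 + 1/6*e12


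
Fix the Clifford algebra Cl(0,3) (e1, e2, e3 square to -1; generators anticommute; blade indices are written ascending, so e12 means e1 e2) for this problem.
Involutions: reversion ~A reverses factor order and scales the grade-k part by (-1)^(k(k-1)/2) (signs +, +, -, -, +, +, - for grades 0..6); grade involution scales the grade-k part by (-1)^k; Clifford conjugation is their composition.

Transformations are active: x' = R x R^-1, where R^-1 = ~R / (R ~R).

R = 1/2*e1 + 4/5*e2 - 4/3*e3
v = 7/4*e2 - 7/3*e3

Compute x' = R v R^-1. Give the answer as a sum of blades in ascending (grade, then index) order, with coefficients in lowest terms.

~R = 1/2*e1 + 4/5*e2 - 4/3*e3, and R ~R = -2401/900, so R^-1 = ~R / (-2401/900).
R v = -203/45 + 7/8*e12 - 7/6*e13 + 7/15*e23
Answer: 580/343*e1 + 1311/1372*e2 - 2239/1029*e3


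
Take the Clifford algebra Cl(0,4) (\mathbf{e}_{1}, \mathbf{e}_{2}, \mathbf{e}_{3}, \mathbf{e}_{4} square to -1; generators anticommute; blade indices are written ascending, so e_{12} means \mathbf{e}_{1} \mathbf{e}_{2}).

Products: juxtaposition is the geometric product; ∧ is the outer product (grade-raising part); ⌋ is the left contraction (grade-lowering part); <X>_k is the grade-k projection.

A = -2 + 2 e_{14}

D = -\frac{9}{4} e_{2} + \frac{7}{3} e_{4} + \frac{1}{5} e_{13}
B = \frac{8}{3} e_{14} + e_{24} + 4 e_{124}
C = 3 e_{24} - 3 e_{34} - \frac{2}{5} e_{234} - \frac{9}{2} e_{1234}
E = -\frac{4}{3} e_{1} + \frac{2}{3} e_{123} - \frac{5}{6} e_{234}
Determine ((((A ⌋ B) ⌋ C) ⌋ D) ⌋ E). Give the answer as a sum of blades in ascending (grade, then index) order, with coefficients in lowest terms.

step 1: -\frac{16}{3} + 8 e_{2} - \frac{16}{3} e_{14} - 2 e_{24} - 8 e_{124}
step 2: 6 - \frac{176}{5} e_{3} - 24 e_{4} + 9 e_{13} - 24 e_{23} - 16 e_{24} + \frac{96}{5} e_{34} - 36 e_{134} + \frac{32}{15} e_{234} + 24 e_{1234}
step 3: \frac{271}{5} - \frac{176}{25} e_{1} - \frac{27}{2} e_{2} + 14 e_{4} + \frac{6}{5} e_{13}
step 4: -\frac{704}{75} - \frac{1084}{15} e_{1} + \frac{4}{5} e_{2} - 9 e_{13} + \frac{409}{25} e_{23} - \frac{45}{4} e_{34} + \frac{542}{15} e_{123} - \frac{271}{6} e_{234}
Answer: -\frac{704}{75} - \frac{1084}{15} e_{1} + \frac{4}{5} e_{2} - 9 e_{13} + \frac{409}{25} e_{23} - \frac{45}{4} e_{34} + \frac{542}{15} e_{123} - \frac{271}{6} e_{234}


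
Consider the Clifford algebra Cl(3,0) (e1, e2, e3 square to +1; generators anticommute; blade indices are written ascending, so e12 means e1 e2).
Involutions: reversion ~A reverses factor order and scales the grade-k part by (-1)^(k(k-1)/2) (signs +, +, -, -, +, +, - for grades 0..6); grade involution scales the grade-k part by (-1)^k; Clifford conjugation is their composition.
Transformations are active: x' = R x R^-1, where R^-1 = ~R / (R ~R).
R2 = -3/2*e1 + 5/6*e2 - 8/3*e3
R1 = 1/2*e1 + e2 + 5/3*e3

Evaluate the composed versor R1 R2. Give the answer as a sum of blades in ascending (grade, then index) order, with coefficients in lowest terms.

Distribute over the terms of R1 (each basis-blade product reordered to ascending indices, repeated generators contracted through their squares):
(1/2*e1) R2 = -3/4 + 5/12*e12 - 4/3*e13
(e2) R2 = 5/6 + 3/2*e12 - 8/3*e23
(5/3*e3) R2 = -40/9 + 5/2*e13 - 25/18*e23
Summing the partial products and collecting blades:
Answer: -157/36 + 23/12*e12 + 7/6*e13 - 73/18*e23


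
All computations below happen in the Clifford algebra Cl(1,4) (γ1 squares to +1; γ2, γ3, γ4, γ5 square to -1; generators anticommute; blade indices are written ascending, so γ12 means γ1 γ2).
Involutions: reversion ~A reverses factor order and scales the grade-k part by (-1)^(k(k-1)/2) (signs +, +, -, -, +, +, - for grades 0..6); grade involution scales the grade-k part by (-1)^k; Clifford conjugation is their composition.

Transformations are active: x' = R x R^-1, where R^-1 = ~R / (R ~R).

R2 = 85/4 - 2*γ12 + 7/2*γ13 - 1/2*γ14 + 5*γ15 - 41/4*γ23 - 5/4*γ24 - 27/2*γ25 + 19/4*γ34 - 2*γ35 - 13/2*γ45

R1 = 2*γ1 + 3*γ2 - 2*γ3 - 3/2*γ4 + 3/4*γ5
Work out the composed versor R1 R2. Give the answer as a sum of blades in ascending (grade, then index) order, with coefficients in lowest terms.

Distribute over the terms of R1 (each basis-blade product reordered to ascending indices, repeated generators contracted through their squares):
(2*γ1) R2 = 85/2*γ1 - 4*γ2 + 7*γ3 - γ4 + 10*γ5 - 41/2*γ123 - 5/2*γ124 - 27*γ125 + 19/2*γ134 - 4*γ135 - 13*γ145
(3*γ2) R2 = -6*γ1 + 255/4*γ2 + 123/4*γ3 + 15/4*γ4 + 81/2*γ5 - 21/2*γ123 + 3/2*γ124 - 15*γ125 + 57/4*γ234 - 6*γ235 - 39/2*γ245
(-2*γ3) R2 = -7*γ1 + 41/2*γ2 - 85/2*γ3 + 19/2*γ4 - 4*γ5 + 4*γ123 - γ134 + 10*γ135 - 5/2*γ234 - 27*γ235 + 13*γ345
(-3/2*γ4) R2 = 3/4*γ1 + 15/8*γ2 - 57/8*γ3 - 255/8*γ4 - 39/4*γ5 + 3*γ124 - 21/4*γ134 + 15/2*γ145 + 123/8*γ234 - 81/4*γ245 - 3*γ345
(3/4*γ5) R2 = 15/4*γ1 - 81/8*γ2 - 3/2*γ3 - 39/8*γ4 + 255/16*γ5 - 3/2*γ125 + 21/8*γ135 - 3/8*γ145 - 123/16*γ235 - 15/16*γ245 + 57/16*γ345
Summing the partial products and collecting blades:
Answer: 34*γ1 + 72*γ2 - 107/8*γ3 - 49/2*γ4 + 843/16*γ5 - 27*γ123 + 2*γ124 - 87/2*γ125 + 13/4*γ134 + 69/8*γ135 - 47/8*γ145 + 217/8*γ234 - 651/16*γ235 - 651/16*γ245 + 217/16*γ345


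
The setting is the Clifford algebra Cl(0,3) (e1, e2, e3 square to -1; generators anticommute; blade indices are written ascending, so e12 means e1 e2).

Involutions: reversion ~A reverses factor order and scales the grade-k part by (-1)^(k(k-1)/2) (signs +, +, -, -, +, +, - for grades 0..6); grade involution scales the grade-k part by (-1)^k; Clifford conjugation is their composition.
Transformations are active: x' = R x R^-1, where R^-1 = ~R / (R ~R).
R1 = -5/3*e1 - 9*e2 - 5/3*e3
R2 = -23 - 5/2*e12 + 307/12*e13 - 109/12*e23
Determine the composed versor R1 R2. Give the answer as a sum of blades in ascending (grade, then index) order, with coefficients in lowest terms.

Distribute over the terms of R1 (each basis-blade product reordered to ascending indices, repeated generators contracted through their squares):
(-5/3*e1) R2 = 115/3*e1 - 25/6*e2 + 1535/36*e3 + 545/36*e123
(-9*e2) R2 = 45/2*e1 + 207*e2 - 327/4*e3 + 921/4*e123
(-5/3*e3) R2 = -1535/36*e1 + 545/36*e2 + 115/3*e3 + 25/6*e123
Summing the partial products and collecting blades:
Answer: 655/36*e1 + 7847/36*e2 - 7/9*e3 + 2246/9*e123


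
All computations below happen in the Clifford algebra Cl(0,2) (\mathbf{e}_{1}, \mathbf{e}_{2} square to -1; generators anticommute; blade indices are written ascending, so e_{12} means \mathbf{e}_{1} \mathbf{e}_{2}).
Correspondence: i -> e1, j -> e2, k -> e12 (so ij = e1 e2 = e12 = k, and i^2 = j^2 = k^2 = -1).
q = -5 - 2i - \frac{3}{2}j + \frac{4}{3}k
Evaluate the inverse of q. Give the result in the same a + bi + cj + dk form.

In blades: q = -5 - 2 e_{1} - \frac{3}{2} e_{2} + \frac{4}{3} e_{12}.
With qbar = -5 + 2 e_{1} + \frac{3}{2} e_{2} - \frac{4}{3} e_{12} (scalar fixed, mapped units negated), q qbar = \frac{1189}{36} (the sum of squared coefficients), so q^-1 = qbar / (\frac{1189}{36}) = -\frac{180}{1189} + \frac{72}{1189} e_{1} + \frac{54}{1189} e_{2} - \frac{48}{1189} e_{12}; translating back:
Answer: -\frac{180}{1189} + \frac{72}{1189}i + \frac{54}{1189}j - \frac{48}{1189}k


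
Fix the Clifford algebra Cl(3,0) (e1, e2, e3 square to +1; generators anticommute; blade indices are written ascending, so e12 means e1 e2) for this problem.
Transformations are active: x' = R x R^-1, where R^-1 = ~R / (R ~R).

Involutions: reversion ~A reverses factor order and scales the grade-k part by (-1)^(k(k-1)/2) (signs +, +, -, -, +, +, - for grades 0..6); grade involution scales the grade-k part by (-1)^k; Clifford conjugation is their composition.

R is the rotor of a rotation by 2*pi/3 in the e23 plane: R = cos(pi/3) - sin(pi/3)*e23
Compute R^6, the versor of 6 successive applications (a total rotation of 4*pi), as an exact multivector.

Rotor phase runs at HALF the rotation angle; powers of one rotor simply add phase, so after 6 steps in e23 the phase is 6*pi/3 = 2*pi and R^6 = cos(2*pi) - sin(2*pi)*e23.
cos(2*pi) = 1 and sin(2*pi) = 0, so R^6 = 1. The total rotation 4*pi is 2 full turns, so every vector returns to itself, yet the rotor is +1, back on the identity sheet (an even number of 2*pi turns).
Answer: 1


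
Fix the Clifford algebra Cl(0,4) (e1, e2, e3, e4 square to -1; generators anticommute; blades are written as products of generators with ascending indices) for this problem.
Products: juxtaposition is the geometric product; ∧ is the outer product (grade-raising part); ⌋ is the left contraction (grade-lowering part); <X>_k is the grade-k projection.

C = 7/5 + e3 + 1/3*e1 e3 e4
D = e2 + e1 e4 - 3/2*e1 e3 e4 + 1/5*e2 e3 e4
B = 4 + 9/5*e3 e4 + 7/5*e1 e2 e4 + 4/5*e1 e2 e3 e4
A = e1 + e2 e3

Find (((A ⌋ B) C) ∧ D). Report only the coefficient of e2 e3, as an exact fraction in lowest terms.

step 1: -4/5*e1 e4 - 7/5*e2 e4 - 4/5*e2 e3 e4
step 2: -4/15*e3 - 4/15*e1 e2 - 28/25*e1 e4 - 69/25*e2 e4 - 7/15*e1 e2 e3 + 4/5*e1 e3 e4 + 7/25*e2 e3 e4
step 3: 4/15*e2 e3 + 28/25*e1 e2 e4 + 4/15*e1 e3 e4 + 4/5*e1 e2 e3 e4
Answer: 4/15


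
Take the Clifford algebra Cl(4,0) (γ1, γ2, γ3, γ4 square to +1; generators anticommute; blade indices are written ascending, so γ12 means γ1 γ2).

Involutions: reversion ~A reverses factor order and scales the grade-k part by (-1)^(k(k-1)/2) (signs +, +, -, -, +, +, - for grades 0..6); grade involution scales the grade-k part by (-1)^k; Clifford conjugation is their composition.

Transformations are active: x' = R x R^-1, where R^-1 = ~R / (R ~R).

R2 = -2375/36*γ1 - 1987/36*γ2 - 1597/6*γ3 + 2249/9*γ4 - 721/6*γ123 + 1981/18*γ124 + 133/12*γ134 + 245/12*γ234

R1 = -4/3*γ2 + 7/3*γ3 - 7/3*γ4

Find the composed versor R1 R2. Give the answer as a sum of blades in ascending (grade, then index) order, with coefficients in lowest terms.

Distribute over the terms of R1 (each basis-blade product reordered to ascending indices, repeated generators contracted through their squares):
(-4/3*γ2) R2 = 1987/27 - 2375/27*γ12 - 1442/9*γ13 + 3962/27*γ14 + 3194/9*γ23 - 8996/27*γ24 - 245/9*γ34 + 133/9*γ1234
(7/3*γ3) R2 = -11179/18 - 5047/18*γ12 + 16625/108*γ13 - 931/36*γ14 + 13909/108*γ23 - 1715/36*γ24 + 15743/27*γ34 + 13867/54*γ1234
(-7/3*γ4) R2 = -15743/27 - 13867/54*γ12 - 931/36*γ13 - 16625/108*γ14 - 1715/36*γ23 - 13909/108*γ24 - 11179/18*γ34 - 5047/18*γ1234
Summing the partial products and collecting blades:
Answer: -61049/54 - 16879/27*γ12 - 868/27*γ13 - 595/18*γ14 + 11773/27*γ23 - 9173/18*γ24 - 3521/54*γ34 - 238/27*γ1234


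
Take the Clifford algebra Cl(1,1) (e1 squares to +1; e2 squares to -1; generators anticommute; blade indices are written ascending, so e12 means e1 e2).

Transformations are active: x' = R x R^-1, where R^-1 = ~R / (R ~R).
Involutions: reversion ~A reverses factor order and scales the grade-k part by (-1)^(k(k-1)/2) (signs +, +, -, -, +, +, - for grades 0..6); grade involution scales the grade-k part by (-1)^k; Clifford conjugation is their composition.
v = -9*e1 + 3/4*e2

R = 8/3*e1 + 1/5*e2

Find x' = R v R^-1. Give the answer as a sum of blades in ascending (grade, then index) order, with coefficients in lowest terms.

~R = 8/3*e1 + 1/5*e2, and R ~R = 1591/225, so R^-1 = ~R / (1591/225).
R v = -483/20 + 19/5*e12
Answer: -14661/1591*e1 - 13467/6364*e2


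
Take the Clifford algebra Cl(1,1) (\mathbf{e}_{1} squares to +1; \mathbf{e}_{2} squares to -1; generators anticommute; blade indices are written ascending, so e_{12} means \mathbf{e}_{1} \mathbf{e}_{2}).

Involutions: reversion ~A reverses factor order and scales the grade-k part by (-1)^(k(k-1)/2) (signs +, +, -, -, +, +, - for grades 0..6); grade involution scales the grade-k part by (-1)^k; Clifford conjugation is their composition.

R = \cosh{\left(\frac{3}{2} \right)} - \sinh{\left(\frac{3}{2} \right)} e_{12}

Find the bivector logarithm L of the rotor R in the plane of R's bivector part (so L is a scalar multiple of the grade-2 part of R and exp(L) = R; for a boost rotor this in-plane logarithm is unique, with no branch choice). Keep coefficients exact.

The scalar part of R is \cosh{\left(\frac{3}{2} \right)}, which determines |rapidity| via cosh; the sign lives in the bivector part, and pairing them (bivector part over sinh of the rapidity = the plane) gives the unique in-plane L = rapidity * plane.
Concretely: cosh(rapidity) = \cosh{\left(\frac{3}{2} \right)} gives rapidity = ±\frac{3}{2}, and since rapidity/sinh(rapidity) is even the sign is immaterial: L = (rapidity/sinh(rapidity)) * <R>_2 = (\frac{3}{2 \sinh{\left(\frac{3}{2} \right)}}) * <R>_2.
Answer: - \frac{3}{2} e_{12}


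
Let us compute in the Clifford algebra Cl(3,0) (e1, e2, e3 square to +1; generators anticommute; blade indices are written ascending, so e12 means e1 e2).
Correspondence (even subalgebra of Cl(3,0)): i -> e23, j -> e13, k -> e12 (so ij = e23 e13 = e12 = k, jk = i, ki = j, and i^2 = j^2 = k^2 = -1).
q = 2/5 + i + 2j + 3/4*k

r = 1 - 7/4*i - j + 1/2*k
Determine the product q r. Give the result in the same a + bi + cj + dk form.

In blades: q = 2/5 + 3/4*e12 + 2*e13 + e23, r = 1 + 1/2*e12 - e13 - 7/4*e23.
Distribute q over r term by term (generator squares from the signature, products reordered to ascending indices): (2/5)*r = 2/5 + 1/5*e12 - 2/5*e13 - 7/10*e23; (3/4*e12)*r = -3/8 + 3/4*e12 - 21/16*e13 + 3/4*e23; (2*e13)*r = 2 + 7/2*e12 + 2*e13 + e23; (e23)*r = 7/4 - e12 - 1/2*e13 + e23.
Sum: 151/40 + 69/20*e12 - 17/80*e13 + 41/20*e23; translating back through the correspondence:
Answer: 151/40 + 41/20*i - 17/80*j + 69/20*k


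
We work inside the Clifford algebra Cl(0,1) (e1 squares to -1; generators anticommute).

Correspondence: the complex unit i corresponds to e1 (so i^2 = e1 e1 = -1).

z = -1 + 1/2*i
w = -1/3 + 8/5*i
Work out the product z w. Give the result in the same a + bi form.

In blades: z = -1 + 1/2*e1, w = -1/3 + 8/5*e1.
Distribute z over w term by term (generator squares from the signature, products reordered to ascending indices): (-1)*w = 1/3 - 8/5*e1; (1/2*e1)*w = -4/5 - 1/6*e1.
Sum: -7/15 - 53/30*e1; translating back through the correspondence:
Answer: -7/15 - 53/30*i


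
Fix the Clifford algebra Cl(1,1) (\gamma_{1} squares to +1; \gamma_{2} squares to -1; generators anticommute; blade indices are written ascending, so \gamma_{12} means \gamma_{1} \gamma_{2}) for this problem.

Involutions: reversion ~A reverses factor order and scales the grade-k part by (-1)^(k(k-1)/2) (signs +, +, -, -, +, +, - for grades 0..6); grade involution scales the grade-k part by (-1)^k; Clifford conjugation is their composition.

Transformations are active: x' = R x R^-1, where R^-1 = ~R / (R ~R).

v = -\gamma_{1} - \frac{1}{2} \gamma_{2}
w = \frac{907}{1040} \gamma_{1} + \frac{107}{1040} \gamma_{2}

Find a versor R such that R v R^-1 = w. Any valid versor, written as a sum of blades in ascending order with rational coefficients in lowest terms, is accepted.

Take R = v + w = -\frac{133}{1040} \gamma_{1} - \frac{413}{1040} \gamma_{2}. Because q(v) = q(w) = \frac{3}{4}, conjugation by R sends v exactly to w.
Answer: -\frac{133}{1040} \gamma_{1} - \frac{413}{1040} \gamma_{2}


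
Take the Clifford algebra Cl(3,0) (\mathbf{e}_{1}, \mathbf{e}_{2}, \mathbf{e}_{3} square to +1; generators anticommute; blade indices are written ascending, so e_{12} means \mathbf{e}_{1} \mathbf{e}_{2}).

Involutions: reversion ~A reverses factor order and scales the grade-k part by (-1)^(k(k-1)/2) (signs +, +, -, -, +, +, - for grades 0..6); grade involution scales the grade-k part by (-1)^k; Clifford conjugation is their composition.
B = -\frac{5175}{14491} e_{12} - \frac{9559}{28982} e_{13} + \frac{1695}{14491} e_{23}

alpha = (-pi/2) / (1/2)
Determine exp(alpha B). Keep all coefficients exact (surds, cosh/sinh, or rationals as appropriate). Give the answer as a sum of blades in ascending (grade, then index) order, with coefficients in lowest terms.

B^2 term by term: the squares give (-\frac{5175}{14491})^2*(e_{12})^2 + (-\frac{9559}{28982})^2*(e_{13})^2 + (\frac{1695}{14491})^2*(e_{23})^2 = \frac{26780625}{209989081}*(-1) + \frac{91374481}{839956324}*(-1) + \frac{2873025}{209989081}*(-1) = -\frac{1}{4} (each basis 2-blade squares to minus the product of its generators' squares); cross terms between blades sharing an index anticommute and cancel. So B^2 = -\frac{1}{4}.
B^2 = -\frac{1}{4} — the negative square puts this in the circular regime; l = \frac{1}{2}, alpha*l = - \frac{\pi}{2}, so exp(alpha B) = cos(- \frac{\pi}{2}) + (sin(- \frac{\pi}{2})/(\frac{1}{2}))*B = 0 + (-2)*B.
Answer: \frac{10350}{14491} e_{12} + \frac{9559}{14491} e_{13} - \frac{3390}{14491} e_{23}


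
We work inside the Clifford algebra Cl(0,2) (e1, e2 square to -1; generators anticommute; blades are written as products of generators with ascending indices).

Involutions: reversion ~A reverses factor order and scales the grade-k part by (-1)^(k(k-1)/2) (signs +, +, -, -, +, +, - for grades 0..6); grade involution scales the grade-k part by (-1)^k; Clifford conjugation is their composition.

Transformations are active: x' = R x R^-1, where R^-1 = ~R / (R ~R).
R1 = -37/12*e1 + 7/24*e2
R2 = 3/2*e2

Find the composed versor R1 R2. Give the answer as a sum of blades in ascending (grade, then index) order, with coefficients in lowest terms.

Distribute over the terms of R2 (each basis-blade product reordered to ascending indices, repeated generators contracted through their squares):
R1 (3/2*e2) = -7/16 - 37/8*e1 e2
Answer: -7/16 - 37/8*e1 e2


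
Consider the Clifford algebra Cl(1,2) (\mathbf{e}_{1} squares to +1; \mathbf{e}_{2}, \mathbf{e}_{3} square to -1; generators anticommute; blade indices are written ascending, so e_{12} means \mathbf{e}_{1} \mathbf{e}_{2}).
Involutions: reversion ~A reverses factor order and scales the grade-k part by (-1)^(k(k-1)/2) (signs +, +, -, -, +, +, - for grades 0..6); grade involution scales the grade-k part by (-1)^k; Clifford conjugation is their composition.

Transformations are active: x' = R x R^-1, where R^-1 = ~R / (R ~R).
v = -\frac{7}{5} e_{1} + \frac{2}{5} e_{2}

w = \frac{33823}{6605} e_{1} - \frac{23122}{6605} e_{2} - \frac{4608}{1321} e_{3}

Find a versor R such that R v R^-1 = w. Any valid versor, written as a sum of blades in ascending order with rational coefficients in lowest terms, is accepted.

R = v + w = \frac{24576}{6605} e_{1} - \frac{4096}{1321} e_{2} - \frac{4608}{1321} e_{3} works: the equal norms (\frac{9}{5}) guarantee its sandwich swaps v into w.
Answer: \frac{24576}{6605} e_{1} - \frac{4096}{1321} e_{2} - \frac{4608}{1321} e_{3}


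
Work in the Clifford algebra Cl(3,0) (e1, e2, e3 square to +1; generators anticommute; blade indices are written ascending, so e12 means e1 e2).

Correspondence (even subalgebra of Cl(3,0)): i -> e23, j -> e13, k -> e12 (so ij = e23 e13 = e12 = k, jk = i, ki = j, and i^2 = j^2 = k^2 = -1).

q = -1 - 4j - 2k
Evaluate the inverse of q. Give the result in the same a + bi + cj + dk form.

In blades: q = -1 - 2*e12 - 4*e13.
With qbar = -1 + 2*e12 + 4*e13 (scalar fixed, mapped units negated), q qbar = 21 (the sum of squared coefficients), so q^-1 = qbar / (21) = -1/21 + 2/21*e12 + 4/21*e13; translating back:
Answer: -1/21 + 4/21*j + 2/21*k


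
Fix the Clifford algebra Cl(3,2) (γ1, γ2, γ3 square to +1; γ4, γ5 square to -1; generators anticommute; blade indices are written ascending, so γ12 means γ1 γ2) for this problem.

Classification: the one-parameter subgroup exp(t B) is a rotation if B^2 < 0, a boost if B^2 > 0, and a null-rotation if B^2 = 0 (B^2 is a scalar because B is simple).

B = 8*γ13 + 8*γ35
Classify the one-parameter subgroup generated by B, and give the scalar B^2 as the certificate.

B^2 term by term: the squares give (8)^2*(γ13)^2 + (8)^2*(γ35)^2 = 64*(-1) + 64*(+1) = 0 (each basis 2-blade squares to minus the product of its generators' squares); cross terms between blades sharing an index anticommute and cancel. So B^2 = 0.
Answer: null-rotation, certificate B^2 = 0. No conjugation can change B^2 = 0; the sign gives the class.


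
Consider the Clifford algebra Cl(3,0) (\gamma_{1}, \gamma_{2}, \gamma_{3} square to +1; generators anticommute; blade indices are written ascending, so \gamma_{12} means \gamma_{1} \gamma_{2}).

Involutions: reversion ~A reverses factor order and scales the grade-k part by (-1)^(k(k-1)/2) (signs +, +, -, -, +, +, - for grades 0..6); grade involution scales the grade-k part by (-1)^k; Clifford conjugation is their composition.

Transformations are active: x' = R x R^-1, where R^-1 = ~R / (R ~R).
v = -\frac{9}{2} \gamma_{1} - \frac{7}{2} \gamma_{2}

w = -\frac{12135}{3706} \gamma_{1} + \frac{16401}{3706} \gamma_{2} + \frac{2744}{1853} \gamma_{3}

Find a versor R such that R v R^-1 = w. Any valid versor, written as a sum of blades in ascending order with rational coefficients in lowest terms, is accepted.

The midline construction: v and w both square to \frac{65}{2}, so reflecting in their sum -\frac{14406}{1853} \gamma_{1} + \frac{1715}{1853} \gamma_{2} + \frac{2744}{1853} \gamma_{3} exchanges them.
Answer: -\frac{14406}{1853} \gamma_{1} + \frac{1715}{1853} \gamma_{2} + \frac{2744}{1853} \gamma_{3}


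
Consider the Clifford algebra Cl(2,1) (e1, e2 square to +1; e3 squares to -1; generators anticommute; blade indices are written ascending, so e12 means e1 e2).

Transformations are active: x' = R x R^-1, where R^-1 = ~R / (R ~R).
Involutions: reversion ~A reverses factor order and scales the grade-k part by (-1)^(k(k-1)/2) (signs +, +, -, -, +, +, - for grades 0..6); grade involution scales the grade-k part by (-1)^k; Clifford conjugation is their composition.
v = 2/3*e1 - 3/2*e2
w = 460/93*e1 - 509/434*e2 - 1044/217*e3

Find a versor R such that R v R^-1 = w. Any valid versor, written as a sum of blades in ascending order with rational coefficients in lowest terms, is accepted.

Since q(v) = q(w) = 97/36, the sum R = v + w = 174/31*e1 - 580/217*e2 - 1044/217*e3 does the job whenever invertible.
Answer: 174/31*e1 - 580/217*e2 - 1044/217*e3


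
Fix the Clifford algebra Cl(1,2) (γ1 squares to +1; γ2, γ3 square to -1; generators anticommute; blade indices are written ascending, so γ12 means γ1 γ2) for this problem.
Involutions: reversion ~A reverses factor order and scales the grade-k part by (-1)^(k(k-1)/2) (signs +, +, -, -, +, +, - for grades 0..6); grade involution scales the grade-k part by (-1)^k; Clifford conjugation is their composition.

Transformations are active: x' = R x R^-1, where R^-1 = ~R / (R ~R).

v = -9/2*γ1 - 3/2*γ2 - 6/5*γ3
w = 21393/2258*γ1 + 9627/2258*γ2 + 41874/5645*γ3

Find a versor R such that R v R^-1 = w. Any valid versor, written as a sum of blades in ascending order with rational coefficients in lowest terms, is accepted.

Sketch: the shared square 414/25 makes R = v + w = 5616/1129*γ1 + 3120/1129*γ2 + 7020/1129*γ3 the natural versor; its sandwich fixes that direction, negates (v - w)/2, and sends v to w.
Answer: 5616/1129*γ1 + 3120/1129*γ2 + 7020/1129*γ3


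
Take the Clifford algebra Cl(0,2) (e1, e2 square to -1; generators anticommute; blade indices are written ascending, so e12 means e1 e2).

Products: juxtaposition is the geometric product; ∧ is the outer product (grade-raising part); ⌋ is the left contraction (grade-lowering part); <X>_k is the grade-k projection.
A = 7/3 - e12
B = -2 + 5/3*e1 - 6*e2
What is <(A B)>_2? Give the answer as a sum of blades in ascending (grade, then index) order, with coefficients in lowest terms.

step 1: -14/3 - 19/9*e1 - 47/3*e2 + 2*e12
step 2: 2*e12
Answer: 2*e12


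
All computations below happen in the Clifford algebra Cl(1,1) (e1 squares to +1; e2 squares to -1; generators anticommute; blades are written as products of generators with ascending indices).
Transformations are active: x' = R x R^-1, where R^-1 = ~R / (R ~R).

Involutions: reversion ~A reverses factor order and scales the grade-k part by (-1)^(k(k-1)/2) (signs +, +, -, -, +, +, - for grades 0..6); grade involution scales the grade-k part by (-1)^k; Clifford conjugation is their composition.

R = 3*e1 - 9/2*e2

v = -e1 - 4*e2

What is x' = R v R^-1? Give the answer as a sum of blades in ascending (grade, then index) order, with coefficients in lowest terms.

~R = 3*e1 - 9/2*e2, and R ~R = -45/4, so R^-1 = ~R / (-45/4).
R v = -21 - 33/2*e1 e2
Answer: 61/5*e1 - 64/5*e2


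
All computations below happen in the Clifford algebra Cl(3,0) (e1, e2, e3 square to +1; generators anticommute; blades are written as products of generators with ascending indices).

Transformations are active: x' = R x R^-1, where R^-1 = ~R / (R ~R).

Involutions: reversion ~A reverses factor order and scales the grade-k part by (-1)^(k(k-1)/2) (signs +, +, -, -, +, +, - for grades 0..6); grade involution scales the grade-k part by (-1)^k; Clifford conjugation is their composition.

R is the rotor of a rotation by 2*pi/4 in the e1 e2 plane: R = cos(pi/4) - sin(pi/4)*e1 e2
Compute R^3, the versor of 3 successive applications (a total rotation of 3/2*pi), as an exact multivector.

Because a rotor carries half the rotation angle, composing 3 copies of this e1 e2-plane rotor multiplies the phase: 3*(pi/4) = 3*pi/4, hence R^3 = cos(3*pi/4) - sin(3*pi/4)*e1 e2.
cos(3*pi/4) = -sqrt(2)/2 and sin(3*pi/4) = sqrt(2)/2, so R^3 = -sqrt(2)/2 - sqrt(2)/2*e1 e2. The net rotation is 3/2*pi; the rotor keeps the half-angle phase exactly.
Answer: -sqrt(2)/2 - sqrt(2)/2*e1 e2


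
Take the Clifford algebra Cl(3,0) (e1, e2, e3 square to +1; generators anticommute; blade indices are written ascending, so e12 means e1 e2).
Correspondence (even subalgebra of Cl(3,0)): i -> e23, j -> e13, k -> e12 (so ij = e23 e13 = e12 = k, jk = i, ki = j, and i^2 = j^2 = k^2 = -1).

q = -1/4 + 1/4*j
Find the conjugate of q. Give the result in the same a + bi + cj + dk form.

In blades: q = -1/4 + 1/4*e13.
Quaternion conjugation is reversion on the even subalgebra: the scalar is fixed and every grade-2 blade flips sign, giving -1/4 - 1/4*e13; translating back:
Answer: -1/4 - 1/4*j


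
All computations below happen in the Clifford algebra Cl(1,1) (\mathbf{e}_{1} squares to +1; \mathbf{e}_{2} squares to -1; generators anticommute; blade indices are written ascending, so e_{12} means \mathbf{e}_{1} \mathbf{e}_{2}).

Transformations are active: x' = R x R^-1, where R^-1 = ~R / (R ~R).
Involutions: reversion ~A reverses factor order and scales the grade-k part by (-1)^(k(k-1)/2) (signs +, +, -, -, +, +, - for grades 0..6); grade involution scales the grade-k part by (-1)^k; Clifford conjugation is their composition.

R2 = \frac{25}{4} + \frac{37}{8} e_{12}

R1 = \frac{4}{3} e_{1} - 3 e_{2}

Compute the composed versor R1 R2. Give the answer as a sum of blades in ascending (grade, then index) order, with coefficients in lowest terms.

Distribute over the terms of R1 (each basis-blade product reordered to ascending indices, repeated generators contracted through their squares):
(\frac{4}{3} e_{1}) R2 = \frac{25}{3} e_{1} + \frac{37}{6} e_{2}
(-3 e_{2}) R2 = -\frac{111}{8} e_{1} - \frac{75}{4} e_{2}
Summing the partial products and collecting blades:
Answer: -\frac{133}{24} e_{1} - \frac{151}{12} e_{2}


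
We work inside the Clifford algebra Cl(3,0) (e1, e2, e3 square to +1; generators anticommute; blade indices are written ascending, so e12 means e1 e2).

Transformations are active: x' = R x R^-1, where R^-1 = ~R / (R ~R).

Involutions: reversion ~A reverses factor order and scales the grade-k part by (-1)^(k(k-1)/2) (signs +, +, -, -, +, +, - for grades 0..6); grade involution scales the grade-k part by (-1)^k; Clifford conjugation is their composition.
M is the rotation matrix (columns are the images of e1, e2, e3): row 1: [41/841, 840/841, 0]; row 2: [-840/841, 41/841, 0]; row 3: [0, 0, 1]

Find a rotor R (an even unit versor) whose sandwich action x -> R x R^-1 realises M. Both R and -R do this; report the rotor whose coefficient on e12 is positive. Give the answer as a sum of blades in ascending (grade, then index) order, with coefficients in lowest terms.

Method: write R = a + b12*e12 + b13*e13 + b23*e23 with a^2 + b12^2 + b13^2 + b23^2 = 1 (so R^-1 = ~R). Expanding the columns R e_j ~R gives tr M = 4a^2 - 1 and, from the antisymmetric part, M21 - M12 = -4a*b12, M13 - M31 = 4a*b13, M32 - M23 = -4a*b23.
Here tr M = 923/841, so a^2 = (1 + tr M)/4 = 441/841 and a = ±21/29. Taking a = 21/29: M21 - M12 = -1680/841, M13 - M31 = 0, M32 - M23 = 0, giving b12 = 20/29, b13 = 0, b23 = 0, i.e. R = 21/29 + 20/29*e12.
Its e12 coefficient is already positive.
Answer: 21/29 + 20/29*e12. Note: both R and -R realise this M (trace 923/841); the covering map identifies them, and the e12-coefficient sign is the tie-breaker.


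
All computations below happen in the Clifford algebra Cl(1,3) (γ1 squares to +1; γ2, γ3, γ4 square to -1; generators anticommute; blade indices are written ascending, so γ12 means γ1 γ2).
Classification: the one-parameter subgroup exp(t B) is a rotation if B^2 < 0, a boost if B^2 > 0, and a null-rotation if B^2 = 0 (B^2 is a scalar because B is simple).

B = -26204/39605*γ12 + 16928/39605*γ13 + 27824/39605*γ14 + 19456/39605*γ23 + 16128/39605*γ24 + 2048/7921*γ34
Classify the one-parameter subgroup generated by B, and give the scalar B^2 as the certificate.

B^2 term by term: the squares give (-26204/39605)^2*(γ12)^2 + (16928/39605)^2*(γ13)^2 + (27824/39605)^2*(γ14)^2 + (19456/39605)^2*(γ23)^2 + (16128/39605)^2*(γ24)^2 + (2048/7921)^2*(γ34)^2 = 686649616/1568556025*(+1) + 286557184/1568556025*(+1) + 774174976/1568556025*(+1) + 378535936/1568556025*(-1) + 260112384/1568556025*(-1) + 4194304/62742241*(-1) = 16/25 (each basis 2-blade squares to minus the product of its generators' squares); cross terms between blades sharing an index anticommute and cancel; the commuting (index-disjoint) pairs give grade-4 terms 2*c*c'*(blade product), which cancel blade by blade — γ1234: -107331584/313711205 - 546029568/1568556025 + 1082687488/1568556025 = 0 — confirming B is simple. So B^2 = 16/25.
Answer: boost, certificate B^2 = 16/25. Certificate logic: 16/25 is a conjugation-invariant scalar, so its sign fixes rotation versus boost versus null-rotation outright.
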